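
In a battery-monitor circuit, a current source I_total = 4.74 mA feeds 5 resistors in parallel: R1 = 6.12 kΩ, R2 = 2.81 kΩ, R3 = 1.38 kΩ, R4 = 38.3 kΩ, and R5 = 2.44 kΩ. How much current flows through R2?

Conductances: ΣG = 1/6.12 + 1/2.81 + 1/1.38 + 1/38.3 + 1/2.44 = 1.680 (1/kΩ).
Current divider: I(R2) = I_total · G_k/ΣG = 4.74 × (0.3559/1.680) = 4.74 × 0.2118 = 1.004 mA.

I ≈ 1.00 mA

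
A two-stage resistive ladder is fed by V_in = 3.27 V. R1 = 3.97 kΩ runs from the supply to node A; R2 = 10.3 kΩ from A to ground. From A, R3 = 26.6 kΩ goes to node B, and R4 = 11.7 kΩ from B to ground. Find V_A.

V_A ≈ 2.20 V

The second stage (R3 + R4 = 38.30 kΩ) loads node A in parallel with R2.
R2 ‖ (R3+R4) = 8.117 kΩ.
So V_A = 3.27 × 0.6716 = 2.196 V.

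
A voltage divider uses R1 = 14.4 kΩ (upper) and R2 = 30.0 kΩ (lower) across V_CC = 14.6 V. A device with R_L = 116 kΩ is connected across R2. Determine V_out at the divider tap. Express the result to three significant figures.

V_out ≈ 9.10 V

The load sits in parallel with R2, giving an effective lower resistance R2' = R2·R_L/(R2+R_L) = 23.84 kΩ.
Now apply the divider: V_out = 14.6 × 0.6234 = 9.101 V.
(Unloaded it would be 9.86 V; the load pulls it down.)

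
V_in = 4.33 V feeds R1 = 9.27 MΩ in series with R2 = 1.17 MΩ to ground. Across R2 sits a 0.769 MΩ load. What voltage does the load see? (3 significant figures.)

R2 ‖ R_L = (1.17 × 0.769)/(1.17 + 0.769) = 0.4640 MΩ.
Then V_out = V_in · R2'/(R1 + R2') = 4.33 × 0.4640/9.734 = 0.2064 V.

V_out ≈ 0.206 V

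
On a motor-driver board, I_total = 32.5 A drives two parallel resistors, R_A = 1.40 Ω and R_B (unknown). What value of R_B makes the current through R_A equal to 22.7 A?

Two-branch current divider: I_A = I_total · R_B/(R_A + R_B).
22.7/32.5 = R_B/(R_A + R_B) → R_B = R_A · (0.6985)/(1 − 0.6985) = 1.40 × 2.316 = 3.243 Ω.

R_B ≈ 3.24 Ω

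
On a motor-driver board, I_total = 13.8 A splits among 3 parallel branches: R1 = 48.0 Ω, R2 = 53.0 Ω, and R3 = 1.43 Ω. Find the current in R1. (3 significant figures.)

I ≈ 0.389 A

ΣG = 1/48.0 + 1/53.0 + 1/1.43 = 0.7390.
Current divider: I(R1) = I_total · G_k/ΣG = 13.8 × (0.02083/0.7390) = 13.8 × 0.02819 = 0.3890 A.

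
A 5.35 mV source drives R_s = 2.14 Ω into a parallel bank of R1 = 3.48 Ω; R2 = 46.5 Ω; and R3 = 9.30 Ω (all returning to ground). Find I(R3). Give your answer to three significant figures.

Parallel bank: R_p = 1/(1/3.48 + 1/46.5 + 1/9.30) = 2.402 Ω.
Node voltage V_A = V_supply · R_p/(R_s + R_p) = 5.35 × 0.5288 = 2.829 mV.
I(R3) = V_A / R3 = 2.829/9.30 = 0.3042 mA.
(Check via current divider: I_total = 1.178 mA; share G_k/ΣG = 0.2582 → same result.)

I ≈ 0.304 mA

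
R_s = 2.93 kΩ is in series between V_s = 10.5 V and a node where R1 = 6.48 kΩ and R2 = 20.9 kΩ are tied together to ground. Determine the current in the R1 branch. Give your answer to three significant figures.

I ≈ 1.02 mA

Combine the parallel branches: R_p = (1/6.48 + 1/20.9)⁻¹ = 4.946 kΩ.
V_A by voltage divider: V_A = 10.5 × 4.946/(2.93 + 4.946) = 6.594 V.
Branch current I = V_A/R1 = 6.594/6.48 = 1.018 mA.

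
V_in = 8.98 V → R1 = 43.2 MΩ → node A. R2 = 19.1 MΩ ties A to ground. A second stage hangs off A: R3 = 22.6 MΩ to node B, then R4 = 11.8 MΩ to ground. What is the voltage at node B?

Node A sees R2 in parallel with the series input of stage 2, R3 + R4 = 34.40 MΩ.
Effective lower resistance at A: R2 ‖ 34.40 = 12.28 MΩ.
So V_A = 8.98 × 0.2214 = 1.988 V.
Stage 2 is unloaded, so V_B = V_A · R4/(R3+R4) = 1.988 × 11.8/34.40 = 0.6819 V.

V_B ≈ 0.682 V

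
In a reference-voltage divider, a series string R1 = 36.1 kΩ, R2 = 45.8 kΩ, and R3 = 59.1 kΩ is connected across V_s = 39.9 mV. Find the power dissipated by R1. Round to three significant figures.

P ≈ 2.89 nW

ΣR = 141.0 kΩ → I = 39.9/141.0 = 0.2830 µA.
P(R1) = I²·R1 = (0.2830)² × 36.1 = 2.891 nW.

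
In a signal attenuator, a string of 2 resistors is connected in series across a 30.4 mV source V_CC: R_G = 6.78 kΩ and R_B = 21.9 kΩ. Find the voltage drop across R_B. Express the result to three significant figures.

ΣR = 6.78 + 21.9 = 28.68 kΩ.
By the voltage-divider rule, V = 30.4 × 21.90/28.68 = 23.21 mV.

V ≈ 23.2 mV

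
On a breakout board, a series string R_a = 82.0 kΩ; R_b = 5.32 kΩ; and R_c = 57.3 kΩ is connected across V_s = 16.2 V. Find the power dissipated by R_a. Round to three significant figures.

P ≈ 1.03 mW

ΣR = 144.6 kΩ → I = 16.2/144.6 = 0.1120 mA.
V(R_a) = I·R = 9.185 V; P = V·I = 9.185 × 0.1120 = 1.029 mW.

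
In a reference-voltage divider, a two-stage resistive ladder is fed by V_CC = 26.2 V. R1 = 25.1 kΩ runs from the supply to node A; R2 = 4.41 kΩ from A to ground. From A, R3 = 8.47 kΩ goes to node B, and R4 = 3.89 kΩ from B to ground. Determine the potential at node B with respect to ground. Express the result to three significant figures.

Node A sees R2 in parallel with the series input of stage 2, R3 + R4 = 12.36 kΩ.
Effective lower resistance at A: R2 ‖ 12.36 = 3.250 kΩ.
V_A = 26.2 × 3.250/(25.1 + 3.250) = 3.004 V.
V_B = V_A × 0.3147 = 0.9454 V.

V_B ≈ 0.945 V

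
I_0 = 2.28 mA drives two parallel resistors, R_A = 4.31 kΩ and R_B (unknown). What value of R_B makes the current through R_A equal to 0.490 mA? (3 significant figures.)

In a two-way split, I_A/I_0 = R_B/(R_A + R_B).
With f = 0.2149, R_B = R_A · f/(1−f) = 4.31 × 0.2737 = 1.180 kΩ.

R_B ≈ 1.18 kΩ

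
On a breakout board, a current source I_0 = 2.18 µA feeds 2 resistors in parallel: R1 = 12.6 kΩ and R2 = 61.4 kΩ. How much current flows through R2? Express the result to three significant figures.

For two parallel branches, I_k = I_0 · (other R)/(sum of R).
I(R2) = 2.18 × 12.6/(12.6 + 61.4) = 2.18 × 0.1703 = 0.3712 µA.

I ≈ 0.371 µA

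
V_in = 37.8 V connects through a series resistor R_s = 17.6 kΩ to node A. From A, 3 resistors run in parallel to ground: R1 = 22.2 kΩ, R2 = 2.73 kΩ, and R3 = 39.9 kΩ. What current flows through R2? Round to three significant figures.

Combine the parallel branches: R_p = (1/22.2 + 1/2.73 + 1/39.9)⁻¹ = 2.291 kΩ.
V_A by voltage divider: V_A = 37.8 × 2.291/(17.6 + 2.291) = 4.354 V.
I(R2) = V_A / R2 = 4.354/2.73 = 1.595 mA.

I ≈ 1.60 mA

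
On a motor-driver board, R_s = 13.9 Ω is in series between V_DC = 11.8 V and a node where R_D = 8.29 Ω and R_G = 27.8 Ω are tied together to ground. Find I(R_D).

I ≈ 0.448 A

Combine the parallel branches: R_p = (1/8.29 + 1/27.8)⁻¹ = 6.386 Ω.
Node voltage V_A = V_DC · R_p/(R_s + R_p) = 11.8 × 0.3148 = 3.715 V.
Branch current I = V_A/R_D = 3.715/8.29 = 0.4481 A.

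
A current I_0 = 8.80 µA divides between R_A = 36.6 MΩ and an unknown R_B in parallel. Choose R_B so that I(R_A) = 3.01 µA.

Two-branch current divider: I_A = I_0 · R_B/(R_A + R_B).
With f = 0.3420, R_B = R_A · f/(1−f) = 36.6 × 0.5199 = 19.03 MΩ.

R_B ≈ 19.0 MΩ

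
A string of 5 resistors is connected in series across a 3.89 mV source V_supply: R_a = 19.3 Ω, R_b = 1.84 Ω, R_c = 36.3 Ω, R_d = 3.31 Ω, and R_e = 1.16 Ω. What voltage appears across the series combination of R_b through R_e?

Total series resistance ΣR = 19.3 + 1.84 + 36.3 + 3.31 + 1.16 = 61.91 Ω.
R_{R_b..R_e} = 1.84 + 36.3 + 3.31 + 1.16 = 42.61 Ω.
Voltage divider: V = V_supply · (42.61 / 61.91) = 3.89 × 0.6883 = 2.677 mV.

V ≈ 2.68 mV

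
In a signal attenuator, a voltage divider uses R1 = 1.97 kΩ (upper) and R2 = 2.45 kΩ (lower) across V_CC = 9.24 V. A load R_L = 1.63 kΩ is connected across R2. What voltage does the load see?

V_out ≈ 3.07 V

The load sits in parallel with R2, giving an effective lower resistance R2' = R2·R_L/(R2+R_L) = 0.9788 kΩ.
Voltage divider with the loaded lower leg: V_out = 9.24 × 0.9788/(1.97 + 0.9788) = 9.24 × 0.3319 = 3.067 V.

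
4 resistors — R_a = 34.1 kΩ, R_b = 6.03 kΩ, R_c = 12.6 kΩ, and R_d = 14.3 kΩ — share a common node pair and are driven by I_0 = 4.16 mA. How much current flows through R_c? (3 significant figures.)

I ≈ 0.958 mA

Conductances: ΣG = 1/34.1 + 1/6.03 + 1/12.6 + 1/14.3 = 0.3445 (1/kΩ).
Current divider: I(R_c) = I_0 · G_k/ΣG = 4.16 × (0.07937/0.3445) = 4.16 × 0.2304 = 0.9585 mA.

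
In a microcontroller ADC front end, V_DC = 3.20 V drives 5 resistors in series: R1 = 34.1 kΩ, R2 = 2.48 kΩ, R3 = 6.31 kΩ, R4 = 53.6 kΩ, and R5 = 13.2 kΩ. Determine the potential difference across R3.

Total series resistance ΣR = 34.1 + 2.48 + 6.31 + 53.6 + 13.2 = 109.7 kΩ.
Voltage divider: V = V_DC · (6.310 / 109.7) = 3.20 × 0.05753 = 0.1841 V.

V ≈ 0.184 V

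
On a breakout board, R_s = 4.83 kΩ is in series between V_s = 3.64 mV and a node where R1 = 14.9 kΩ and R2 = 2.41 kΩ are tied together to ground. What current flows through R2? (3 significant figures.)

I ≈ 0.454 µA

Combine the parallel branches: R_p = (1/14.9 + 1/2.41)⁻¹ = 2.074 kΩ.
V_A = 3.64 × 2.074/6.904 = 1.094 mV.
Branch current I = V_A/R2 = 1.094/2.41 = 0.4538 µA.
(Equivalently: I_total = 0.5272 µA, then current-divider fraction G_k/ΣG = 0.8608.)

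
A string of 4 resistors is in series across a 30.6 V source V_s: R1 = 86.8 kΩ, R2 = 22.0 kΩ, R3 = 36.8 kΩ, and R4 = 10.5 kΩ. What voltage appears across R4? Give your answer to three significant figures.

ΣR = 86.8 + 22.0 + 36.8 + 10.5 = 156.1 kΩ.
Voltage divider: V = V_s · (10.50 / 156.1) = 30.6 × 0.06726 = 2.058 V.

V ≈ 2.06 V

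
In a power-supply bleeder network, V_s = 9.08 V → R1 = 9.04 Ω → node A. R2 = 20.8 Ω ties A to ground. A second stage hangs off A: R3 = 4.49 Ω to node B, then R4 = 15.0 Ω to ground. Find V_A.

V_A ≈ 4.78 V

The second stage (R3 + R4 = 19.49 Ω) loads node A in parallel with R2.
R2 ‖ (R3+R4) = 10.06 Ω.
V_A = 9.08 × 10.06/(9.04 + 10.06) = 4.783 V.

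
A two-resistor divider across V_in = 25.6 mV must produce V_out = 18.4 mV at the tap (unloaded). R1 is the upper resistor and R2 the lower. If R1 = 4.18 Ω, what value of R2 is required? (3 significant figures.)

R2 ≈ 10.7 Ω

V_out/V_in = R2/(R1+R2) = 0.7187.
R2 = R1 · 0.7187/(1 − 0.7187) = 10.68 Ω.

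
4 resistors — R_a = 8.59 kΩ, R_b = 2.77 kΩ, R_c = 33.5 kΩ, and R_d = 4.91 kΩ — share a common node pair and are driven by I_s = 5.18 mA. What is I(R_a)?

I ≈ 0.848 mA

ΣG = 1/8.59 + 1/2.77 + 1/33.5 + 1/4.91 = 0.7109.
R_a takes the fraction G_k/ΣG = 0.1164/0.7109 = 0.1637, so I = 5.18 × 0.1637 = 0.8482 mA.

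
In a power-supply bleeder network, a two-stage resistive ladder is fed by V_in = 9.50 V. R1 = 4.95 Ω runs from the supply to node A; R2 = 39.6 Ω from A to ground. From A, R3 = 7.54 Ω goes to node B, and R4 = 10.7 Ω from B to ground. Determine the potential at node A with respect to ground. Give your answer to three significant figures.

Node A sees R2 in parallel with the series input of stage 2, R3 + R4 = 18.24 Ω.
R2 ‖ (R3+R4) = 12.49 Ω.
V_A = 9.50 × 12.49/(4.95 + 12.49) = 6.803 V.

V_A ≈ 6.80 V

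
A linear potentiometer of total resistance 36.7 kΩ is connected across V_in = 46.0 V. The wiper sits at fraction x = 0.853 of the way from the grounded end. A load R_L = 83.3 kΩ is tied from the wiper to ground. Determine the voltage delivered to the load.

V_out ≈ 37.2 V

The pot divides into 5.395 kΩ above the wiper and 31.31 kΩ below.
R_L loads the lower segment: effective lower R = 22.75 kΩ.
V_out = 46.0 × 22.75/(5.395 + 22.75) = 37.18 V.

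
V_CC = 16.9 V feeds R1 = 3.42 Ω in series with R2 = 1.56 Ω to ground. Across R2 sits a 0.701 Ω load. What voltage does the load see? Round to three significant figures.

V_out ≈ 2.09 V

First combine the lower leg with the load: R2 ‖ R_L = 0.4837 Ω.
Voltage divider with the loaded lower leg: V_out = 16.9 × 0.4837/(3.42 + 0.4837) = 16.9 × 0.1239 = 2.094 V.
(Unloaded it would be 5.29 V; the load pulls it down.)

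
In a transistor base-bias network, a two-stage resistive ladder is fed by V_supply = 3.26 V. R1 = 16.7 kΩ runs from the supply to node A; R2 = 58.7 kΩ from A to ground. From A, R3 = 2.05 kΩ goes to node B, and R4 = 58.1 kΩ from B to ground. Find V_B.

Node A sees R2 in parallel with the series input of stage 2, R3 + R4 = 60.15 kΩ.
Effective lower resistance at A: R2 ‖ 60.15 = 29.71 kΩ.
So V_A = 3.26 × 0.6401 = 2.087 V.
Then the unloaded second divider: V_B = V_A × R4/(R3+R4) = 2.087 × 0.9659 = 2.016 V.

V_B ≈ 2.02 V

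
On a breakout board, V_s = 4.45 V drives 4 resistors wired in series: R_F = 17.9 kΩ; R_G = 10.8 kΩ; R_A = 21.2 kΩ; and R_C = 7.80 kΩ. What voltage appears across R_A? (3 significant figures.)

Series total: ΣR = 17.9 + 10.8 + 21.2 + 7.80 = 57.70 kΩ.
V = V_s · R/ΣR = 4.45 × 0.3674 = 1.635 V.

V ≈ 1.64 V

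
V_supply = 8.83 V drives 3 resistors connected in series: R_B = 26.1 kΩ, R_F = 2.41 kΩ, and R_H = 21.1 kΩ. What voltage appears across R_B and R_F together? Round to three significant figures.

V ≈ 5.07 V

ΣR = 26.1 + 2.41 + 21.1 = 49.61 kΩ.
R_{R_B..R_F} = 26.1 + 2.41 = 28.51 kΩ.
V = V_supply · R/ΣR = 8.83 × 0.5747 = 5.074 V.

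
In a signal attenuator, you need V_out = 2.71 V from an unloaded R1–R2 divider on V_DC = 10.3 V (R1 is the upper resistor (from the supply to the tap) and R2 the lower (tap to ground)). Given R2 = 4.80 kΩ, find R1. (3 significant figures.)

R1 ≈ 13.4 kΩ

Required fraction k = V_out/V_DC = 0.2631.
Rearranging, R1 = R2·(1−k)/k = 4.80 × 2.801 = 13.44 kΩ.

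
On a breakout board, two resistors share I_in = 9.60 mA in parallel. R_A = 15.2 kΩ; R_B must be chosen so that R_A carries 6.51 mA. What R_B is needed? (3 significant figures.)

Two-branch current divider: I_A = I_in · R_B/(R_A + R_B).
With f = 0.6781, R_B = R_A · f/(1−f) = 15.2 × 2.107 = 32.02 kΩ.

R_B ≈ 32.0 kΩ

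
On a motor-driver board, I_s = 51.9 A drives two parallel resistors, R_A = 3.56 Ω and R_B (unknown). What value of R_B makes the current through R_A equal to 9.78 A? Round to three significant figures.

The fraction through R_A equals R_B/(R_A+R_B).
9.78/51.9 = R_B/(R_A + R_B) → R_B = R_A · (0.1884)/(1 − 0.1884) = 3.56 × 0.2322 = 0.8266 Ω.

R_B ≈ 0.827 Ω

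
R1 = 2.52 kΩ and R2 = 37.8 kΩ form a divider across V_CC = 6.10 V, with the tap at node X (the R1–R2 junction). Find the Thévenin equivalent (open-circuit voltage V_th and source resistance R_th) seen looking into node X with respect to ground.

V_th ≈ 5.72 V, R_th ≈ 2.36 kΩ

Open-circuit (no load on X): V_th = V_CC · R2/(R1 + R2) = 6.10 × 37.8/(2.520 + 37.8) = 5.719 V.
Looking into X with the source shorted: R_th = R1·R2/(R1+R2) = 2.520 × 37.8/40.32 = 2.363 kΩ.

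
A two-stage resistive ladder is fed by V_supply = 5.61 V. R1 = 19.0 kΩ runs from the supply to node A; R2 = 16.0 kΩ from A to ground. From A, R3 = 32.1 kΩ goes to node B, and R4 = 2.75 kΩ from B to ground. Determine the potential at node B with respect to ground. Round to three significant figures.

V_B ≈ 0.162 V

Looking into the second stage from A: R3 + R4 = 34.85 kΩ appears in parallel with R2.
R2 ‖ (R3+R4) = 10.97 kΩ.
So V_A = 5.61 × 0.3659 = 2.053 V.
V_B = V_A × 0.07891 = 0.1620 V.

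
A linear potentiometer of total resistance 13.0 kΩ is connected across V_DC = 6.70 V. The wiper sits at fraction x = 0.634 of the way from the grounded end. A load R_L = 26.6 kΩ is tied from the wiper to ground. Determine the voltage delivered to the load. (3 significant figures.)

V_out ≈ 3.82 V

Lower segment x·R_p = 8.242 kΩ; upper segment (1−x)·R_p = 4.758 kΩ.
R_L loads the lower segment: effective lower R = 6.292 kΩ.
V_out = 6.70 × 6.292/(4.758 + 6.292) = 3.815 V.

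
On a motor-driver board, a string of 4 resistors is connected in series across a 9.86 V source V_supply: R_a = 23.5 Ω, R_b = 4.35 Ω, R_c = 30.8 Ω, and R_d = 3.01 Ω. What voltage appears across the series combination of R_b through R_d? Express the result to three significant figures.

Total series resistance ΣR = 23.5 + 4.35 + 30.8 + 3.01 = 61.66 Ω.
R_{R_b..R_d} = 4.35 + 30.8 + 3.01 = 38.16 Ω.
Voltage divider: V = V_supply · (38.16 / 61.66) = 9.86 × 0.6189 = 6.102 V.

V ≈ 6.10 V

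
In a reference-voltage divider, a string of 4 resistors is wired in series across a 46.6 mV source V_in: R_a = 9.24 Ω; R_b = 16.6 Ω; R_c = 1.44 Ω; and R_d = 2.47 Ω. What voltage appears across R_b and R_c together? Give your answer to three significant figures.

V ≈ 28.3 mV

Series total: ΣR = 9.24 + 16.6 + 1.44 + 2.47 = 29.75 Ω.
R_{R_b..R_c} = 16.6 + 1.44 = 18.04 Ω.
By the voltage-divider rule, V = 46.6 × 18.04/29.75 = 28.26 mV.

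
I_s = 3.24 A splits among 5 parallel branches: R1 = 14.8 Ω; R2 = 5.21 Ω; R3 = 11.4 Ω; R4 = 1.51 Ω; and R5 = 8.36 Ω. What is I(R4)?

I ≈ 1.90 A

Total conductance ΣG = 1/14.8 + 1/5.21 + 1/11.4 + 1/1.51 + 1/8.36 = 1.129 (units of 1/Ω).
R4 takes the fraction G_k/ΣG = 0.6623/1.129 = 0.5865, so I = 3.24 × 0.5865 = 1.900 A.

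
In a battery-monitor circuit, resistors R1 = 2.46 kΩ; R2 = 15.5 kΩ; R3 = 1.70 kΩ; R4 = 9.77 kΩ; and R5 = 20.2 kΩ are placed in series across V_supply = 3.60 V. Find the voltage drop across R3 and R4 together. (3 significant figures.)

Series total: ΣR = 2.46 + 15.5 + 1.70 + 9.77 + 20.2 = 49.63 kΩ.
R_{R3..R4} = 1.70 + 9.77 = 11.47 kΩ.
V = V_supply · R/ΣR = 3.60 × 0.2311 = 0.8320 V.

V ≈ 0.832 V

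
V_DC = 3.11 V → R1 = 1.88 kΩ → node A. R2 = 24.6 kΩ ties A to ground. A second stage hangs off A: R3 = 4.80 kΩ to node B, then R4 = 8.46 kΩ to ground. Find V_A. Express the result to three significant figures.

Node A sees R2 in parallel with the series input of stage 2, R3 + R4 = 13.26 kΩ.
R2 ‖ (R3+R4) = 8.616 kΩ.
So V_A = 3.11 × 0.8209 = 2.553 V.

V_A ≈ 2.55 V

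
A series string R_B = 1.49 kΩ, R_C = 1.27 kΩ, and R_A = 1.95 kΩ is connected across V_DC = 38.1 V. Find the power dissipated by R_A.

P ≈ 128 mW

ΣR = 4.710 kΩ → I = 38.1/4.710 = 8.089 mA.
V(R_A) = I·R = 15.77 V; P = V·I = 15.77 × 8.089 = 127.6 mW.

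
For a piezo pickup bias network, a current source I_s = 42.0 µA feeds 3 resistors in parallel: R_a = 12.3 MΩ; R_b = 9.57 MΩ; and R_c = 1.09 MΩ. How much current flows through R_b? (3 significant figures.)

Total conductance ΣG = 1/12.3 + 1/9.57 + 1/1.09 = 1.103 (units of 1/MΩ).
R_b takes the fraction G_k/ΣG = 0.1045/1.103 = 0.09472, so I = 42.0 × 0.09472 = 3.978 µA.

I ≈ 3.98 µA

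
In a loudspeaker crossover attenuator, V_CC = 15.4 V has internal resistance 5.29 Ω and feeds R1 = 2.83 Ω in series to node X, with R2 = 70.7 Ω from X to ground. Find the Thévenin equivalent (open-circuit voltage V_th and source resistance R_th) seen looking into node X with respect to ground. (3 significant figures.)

V_th ≈ 13.8 V, R_th ≈ 7.28 Ω

R1' = 5.29 + 2.83 = 8.120 Ω (source resistance + R1).
Open-circuit (no load on X): V_th = V_CC · R2/(R1' + R2) = 15.4 × 70.7/(8.120 + 70.7) = 13.81 V.
Looking into X with the source shorted: R_th = R1'·R2/(R1'+R2) = 8.120 × 70.7/78.82 = 7.283 Ω.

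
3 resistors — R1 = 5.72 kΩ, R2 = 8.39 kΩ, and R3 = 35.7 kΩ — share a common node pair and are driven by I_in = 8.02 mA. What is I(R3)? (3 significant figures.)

I ≈ 0.698 mA

Total conductance ΣG = 1/5.72 + 1/8.39 + 1/35.7 = 0.3220 (units of 1/kΩ).
R3 takes the fraction G_k/ΣG = 0.02801/0.3220 = 0.08698, so I = 8.02 × 0.08698 = 0.6976 mA.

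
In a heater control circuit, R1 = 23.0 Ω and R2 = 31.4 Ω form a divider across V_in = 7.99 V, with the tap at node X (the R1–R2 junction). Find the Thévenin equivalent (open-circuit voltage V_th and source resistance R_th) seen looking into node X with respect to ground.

V_th is the unloaded tap voltage: V_in · R2/(R1+R2) = 7.99 × 0.5772 = 4.612 V.
Looking into X with the source shorted: R_th = R1·R2/(R1+R2) = 23.00 × 31.4/54.40 = 13.28 Ω.

V_th ≈ 4.61 V, R_th ≈ 13.3 Ω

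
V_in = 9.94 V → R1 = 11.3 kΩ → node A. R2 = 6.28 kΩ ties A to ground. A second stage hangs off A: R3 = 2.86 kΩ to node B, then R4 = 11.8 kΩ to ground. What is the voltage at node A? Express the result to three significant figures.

Looking into the second stage from A: R3 + R4 = 14.66 kΩ appears in parallel with R2.
Effective lower resistance at A: R2 ‖ 14.66 = 4.397 kΩ.
V_A = 9.94 × 4.397/(11.3 + 4.397) = 2.784 V.

V_A ≈ 2.78 V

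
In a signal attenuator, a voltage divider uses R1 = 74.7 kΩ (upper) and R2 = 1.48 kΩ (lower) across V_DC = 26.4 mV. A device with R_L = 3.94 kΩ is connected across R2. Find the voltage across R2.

R2 ‖ R_L = (1.48 × 3.94)/(1.48 + 3.94) = 1.076 kΩ.
Voltage divider with the loaded lower leg: V_out = 26.4 × 1.076/(74.7 + 1.076) = 26.4 × 0.01420 = 0.3748 mV.
(Unloaded it would be 0.513 mV; the load pulls it down.)

V_out ≈ 0.375 mV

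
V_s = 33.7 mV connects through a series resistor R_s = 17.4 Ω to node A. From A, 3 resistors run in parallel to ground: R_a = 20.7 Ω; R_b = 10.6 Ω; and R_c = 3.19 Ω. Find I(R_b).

Equivalent of the parallel group: R_p = 2.192 Ω.
V_A by voltage divider: V_A = 33.7 × 2.192/(17.4 + 2.192) = 3.771 mV.
Branch current I = V_A/R_b = 3.771/10.6 = 0.3558 mA.
(Check via current divider: I_total = 1.720 mA; share G_k/ΣG = 0.2068 → same result.)

I ≈ 0.356 mA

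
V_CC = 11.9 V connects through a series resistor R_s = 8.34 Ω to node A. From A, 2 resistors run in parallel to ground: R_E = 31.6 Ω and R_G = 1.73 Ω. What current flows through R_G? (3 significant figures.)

Parallel bank: R_p = 1/(1/31.6 + 1/1.73) = 1.640 Ω.
Node voltage V_A = V_CC · R_p/(R_s + R_p) = 11.9 × 0.1643 = 1.956 V.
Branch current I = V_A/R_G = 1.956/1.73 = 1.130 A.

I ≈ 1.13 A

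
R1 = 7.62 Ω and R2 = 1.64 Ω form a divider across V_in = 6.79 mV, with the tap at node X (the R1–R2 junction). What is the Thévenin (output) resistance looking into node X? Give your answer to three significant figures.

R_th ≈ 1.35 Ω

With V_in suppressed (replaced by a short), R_th = R1 ‖ R2 = (7.620 × 1.64)/(7.620 + 1.64) = 1.350 Ω.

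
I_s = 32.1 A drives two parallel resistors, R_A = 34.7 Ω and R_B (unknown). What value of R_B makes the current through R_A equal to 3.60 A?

R_B ≈ 4.38 Ω

In a two-way split, I_A/I_s = R_B/(R_A + R_B).
With f = 0.1121, R_B = R_A · f/(1−f) = 34.7 × 0.1263 = 4.383 Ω.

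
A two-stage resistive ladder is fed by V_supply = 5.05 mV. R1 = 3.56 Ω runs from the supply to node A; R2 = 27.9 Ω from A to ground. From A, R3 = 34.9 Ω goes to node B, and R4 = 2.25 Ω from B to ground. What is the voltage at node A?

Looking into the second stage from A: R3 + R4 = 37.15 Ω appears in parallel with R2.
Effective lower resistance at A: R2 ‖ 37.15 = 15.93 Ω.
So V_A = 5.05 × 0.8174 = 4.128 mV.

V_A ≈ 4.13 mV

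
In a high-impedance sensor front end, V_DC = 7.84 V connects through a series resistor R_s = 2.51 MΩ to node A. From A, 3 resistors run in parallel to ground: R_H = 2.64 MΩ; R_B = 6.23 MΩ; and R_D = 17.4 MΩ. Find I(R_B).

I ≈ 0.504 µA

Parallel bank: R_p = 1/(1/2.64 + 1/6.23 + 1/17.4) = 1.676 MΩ.
Node voltage V_A = V_DC · R_p/(R_s + R_p) = 7.84 × 0.4003 = 3.139 V.
Branch current I = V_A/R_B = 3.139/6.23 = 0.5038 µA.
(Equivalently: I_total = 1.873 µA, then current-divider fraction G_k/ΣG = 0.2690.)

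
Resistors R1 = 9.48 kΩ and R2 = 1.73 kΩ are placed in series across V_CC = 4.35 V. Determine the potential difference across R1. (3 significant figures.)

V ≈ 3.68 V

Series total: ΣR = 9.48 + 1.73 = 11.21 kΩ.
V = V_CC · R/ΣR = 4.35 × 0.8457 = 3.679 V.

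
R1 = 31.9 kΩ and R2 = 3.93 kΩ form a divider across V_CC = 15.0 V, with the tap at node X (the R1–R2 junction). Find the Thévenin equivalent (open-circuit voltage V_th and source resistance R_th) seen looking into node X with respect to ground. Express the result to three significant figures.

With X open, the divider is unloaded: V_th = 15.0 × 3.93/35.83 = 1.645 V.
Zeroing V_CC shorts the top of R1 to ground, so R_th = R1 ‖ R2 = 3.499 kΩ.

V_th ≈ 1.65 V, R_th ≈ 3.50 kΩ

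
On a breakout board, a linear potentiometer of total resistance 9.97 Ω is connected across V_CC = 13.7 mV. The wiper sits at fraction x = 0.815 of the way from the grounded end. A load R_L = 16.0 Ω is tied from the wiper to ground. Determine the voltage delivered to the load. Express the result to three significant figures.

The pot divides into 1.844 Ω above the wiper and 8.126 Ω below.
(x·R_p) ‖ R_L = 5.389 Ω.
Then V_out = V_CC · 5.389/(1.844 + 5.389) = 10.21 mV.

V_out ≈ 10.2 mV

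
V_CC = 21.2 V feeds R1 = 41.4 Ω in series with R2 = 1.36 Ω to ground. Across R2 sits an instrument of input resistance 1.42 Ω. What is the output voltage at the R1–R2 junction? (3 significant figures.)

V_out ≈ 0.350 V

The load sits in parallel with R2, giving an effective lower resistance R2' = R2·R_L/(R2+R_L) = 0.6947 Ω.
Voltage divider with the loaded lower leg: V_out = 21.2 × 0.6947/(41.4 + 0.6947) = 21.2 × 0.01650 = 0.3499 V.
(Unloaded it would be 0.674 V; the load pulls it down.)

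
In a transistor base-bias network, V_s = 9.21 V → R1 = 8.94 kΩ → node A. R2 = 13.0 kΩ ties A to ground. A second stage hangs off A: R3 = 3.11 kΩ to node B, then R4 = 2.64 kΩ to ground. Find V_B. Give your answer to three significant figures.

Node A sees R2 in parallel with the series input of stage 2, R3 + R4 = 5.750 kΩ.
R2 ‖ (R3+R4) = 3.987 kΩ.
V_A = 9.21 × 3.987/(8.94 + 3.987) = 2.840 V.
Then the unloaded second divider: V_B = V_A × R4/(R3+R4) = 2.840 × 0.4591 = 1.304 V.

V_B ≈ 1.30 V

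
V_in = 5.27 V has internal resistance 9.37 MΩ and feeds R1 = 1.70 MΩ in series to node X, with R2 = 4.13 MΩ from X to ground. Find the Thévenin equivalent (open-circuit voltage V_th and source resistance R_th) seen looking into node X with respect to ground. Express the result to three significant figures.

V_th ≈ 1.43 V, R_th ≈ 3.01 MΩ

R1' = 9.37 + 1.70 = 11.07 MΩ (source resistance + R1).
Open-circuit (no load on X): V_th = V_in · R2/(R1' + R2) = 5.27 × 4.13/(11.07 + 4.13) = 1.432 V.
Zeroing V_in shorts the top of R1' to ground, so R_th = R1' ‖ R2 = 3.008 MΩ.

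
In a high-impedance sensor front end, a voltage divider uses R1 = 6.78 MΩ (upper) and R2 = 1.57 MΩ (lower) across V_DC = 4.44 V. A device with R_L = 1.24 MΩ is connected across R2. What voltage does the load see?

V_out ≈ 0.412 V

The load sits in parallel with R2, giving an effective lower resistance R2' = R2·R_L/(R2+R_L) = 0.6928 MΩ.
Voltage divider with the loaded lower leg: V_out = 4.44 × 0.6928/(6.78 + 0.6928) = 4.44 × 0.09271 = 0.4116 V.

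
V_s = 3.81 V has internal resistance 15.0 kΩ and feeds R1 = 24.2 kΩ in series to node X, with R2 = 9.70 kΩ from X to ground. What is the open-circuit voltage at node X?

R1' = 15.0 + 24.2 = 39.20 kΩ (source resistance + R1).
V_th is the unloaded tap voltage: V_s · R2/(R1'+R2) = 3.81 × 0.1984 = 0.7558 V.

V_th ≈ 0.756 V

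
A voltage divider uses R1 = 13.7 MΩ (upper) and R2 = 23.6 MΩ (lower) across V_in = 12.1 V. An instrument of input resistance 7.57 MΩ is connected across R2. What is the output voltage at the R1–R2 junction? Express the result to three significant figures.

The load sits in parallel with R2, giving an effective lower resistance R2' = R2·R_L/(R2+R_L) = 5.732 MΩ.
Voltage divider with the loaded lower leg: V_out = 12.1 × 5.732/(13.7 + 5.732) = 12.1 × 0.2950 = 3.569 V.
(Unloaded it would be 7.66 V; the load pulls it down.)

V_out ≈ 3.57 V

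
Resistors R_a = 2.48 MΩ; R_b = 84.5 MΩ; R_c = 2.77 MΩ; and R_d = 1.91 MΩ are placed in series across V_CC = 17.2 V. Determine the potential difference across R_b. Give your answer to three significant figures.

ΣR = 2.48 + 84.5 + 2.77 + 1.91 = 91.66 MΩ.
V = V_CC · R/ΣR = 17.2 × 0.9219 = 15.86 V.

V ≈ 15.9 V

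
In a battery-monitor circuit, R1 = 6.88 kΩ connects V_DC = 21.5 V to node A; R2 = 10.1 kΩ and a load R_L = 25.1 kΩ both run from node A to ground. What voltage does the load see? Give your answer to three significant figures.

R2 ‖ R_L = (10.1 × 25.1)/(10.1 + 25.1) = 7.202 kΩ.
Then V_out = V_DC · R2'/(R1 + R2') = 21.5 × 7.202/14.08 = 11.00 V.
(Unloaded it would be 12.8 V; the load pulls it down.)

V_out ≈ 11.0 V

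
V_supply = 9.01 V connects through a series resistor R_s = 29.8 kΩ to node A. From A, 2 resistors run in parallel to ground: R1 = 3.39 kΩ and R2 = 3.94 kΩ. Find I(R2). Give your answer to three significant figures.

Equivalent of the parallel group: R_p = 1.822 kΩ.
V_A by voltage divider: V_A = 9.01 × 1.822/(29.8 + 1.822) = 0.5192 V.
I(R2) = V_A / R2 = 0.5192/3.94 = 0.1318 mA.
(Equivalently: I_total = 0.2849 mA, then current-divider fraction G_k/ΣG = 0.4625.)

I ≈ 0.132 mA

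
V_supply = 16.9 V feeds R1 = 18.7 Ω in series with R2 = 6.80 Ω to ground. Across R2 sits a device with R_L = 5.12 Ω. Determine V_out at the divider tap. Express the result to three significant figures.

First combine the lower leg with the load: R2 ‖ R_L = 2.921 Ω.
Now apply the divider: V_out = 16.9 × 0.1351 = 2.283 V.

V_out ≈ 2.28 V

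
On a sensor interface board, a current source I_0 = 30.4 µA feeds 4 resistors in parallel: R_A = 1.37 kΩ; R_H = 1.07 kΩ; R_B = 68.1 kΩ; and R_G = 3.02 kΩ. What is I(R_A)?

ΣG = 1/1.37 + 1/1.07 + 1/68.1 + 1/3.02 = 2.010.
Current divider: I(R_A) = I_0 · G_k/ΣG = 30.4 × (0.7299/2.010) = 30.4 × 0.3631 = 11.04 µA.

I ≈ 11.0 µA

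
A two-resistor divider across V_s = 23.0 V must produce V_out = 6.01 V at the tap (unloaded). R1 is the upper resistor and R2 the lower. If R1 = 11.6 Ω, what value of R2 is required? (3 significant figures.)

R2 ≈ 4.10 Ω

Required fraction k = V_out/V_s = 0.2613.
So R2 = R1 · V_out/(V_s − V_out) = 11.6 × 6.01/(23.0 − 6.01) = 11.6 × 0.3537 = 4.103 Ω.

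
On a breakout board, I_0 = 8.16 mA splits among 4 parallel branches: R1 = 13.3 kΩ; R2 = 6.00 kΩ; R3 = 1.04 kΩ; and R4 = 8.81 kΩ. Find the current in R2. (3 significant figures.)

I ≈ 1.03 mA

Total conductance ΣG = 1/13.3 + 1/6.00 + 1/1.04 + 1/8.81 = 1.317 (units of 1/kΩ).
By the current-divider rule, I = I_0 · G_k/ΣG = 8.16 × 0.1266 = 1.033 mA.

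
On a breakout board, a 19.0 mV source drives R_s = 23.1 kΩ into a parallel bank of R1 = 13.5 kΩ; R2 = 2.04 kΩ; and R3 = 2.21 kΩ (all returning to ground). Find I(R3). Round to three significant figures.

Combine the parallel branches: R_p = (1/13.5 + 1/2.04 + 1/2.21)⁻¹ = 0.9835 kΩ.
Node voltage V_A = V_CC · R_p/(R_s + R_p) = 19.0 × 0.04084 = 0.7759 mV.
Branch current I = V_A/R3 = 0.7759/2.21 = 0.3511 µA.
(Check via current divider: I_total = 0.7889 µA; share G_k/ΣG = 0.4450 → same result.)

I ≈ 0.351 µA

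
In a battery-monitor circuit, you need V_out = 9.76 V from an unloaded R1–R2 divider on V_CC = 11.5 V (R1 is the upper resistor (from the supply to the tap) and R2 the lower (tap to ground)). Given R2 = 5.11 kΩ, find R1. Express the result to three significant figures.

R1 ≈ 0.911 kΩ

V_out/V_CC = R2/(R1+R2) = 0.8487.
So R1 = R2 · (V_CC/V_out − 1) = 5.11 × (11.5/9.76 − 1) = 5.11 × 0.1783 = 0.9110 kΩ.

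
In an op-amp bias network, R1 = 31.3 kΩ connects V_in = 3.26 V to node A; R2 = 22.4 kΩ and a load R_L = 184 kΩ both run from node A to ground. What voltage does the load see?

The load sits in parallel with R2, giving an effective lower resistance R2' = R2·R_L/(R2+R_L) = 19.97 kΩ.
Voltage divider with the loaded lower leg: V_out = 3.26 × 19.97/(31.3 + 19.97) = 3.26 × 0.3895 = 1.270 V.
(Unloaded it would be 1.36 V; the load pulls it down.)

V_out ≈ 1.27 V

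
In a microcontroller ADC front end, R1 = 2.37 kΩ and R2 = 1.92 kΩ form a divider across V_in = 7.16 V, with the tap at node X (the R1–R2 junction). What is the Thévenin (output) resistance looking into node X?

R_th ≈ 1.06 kΩ

Zeroing V_in shorts the top of R1 to ground, so R_th = R1 ‖ R2 = 1.061 kΩ.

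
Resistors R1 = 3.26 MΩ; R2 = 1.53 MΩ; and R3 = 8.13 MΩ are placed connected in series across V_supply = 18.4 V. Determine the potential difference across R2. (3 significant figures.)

V ≈ 2.18 V

Total series resistance ΣR = 3.26 + 1.53 + 8.13 = 12.92 MΩ.
Voltage divider: V = V_supply · (1.530 / 12.92) = 18.4 × 0.1184 = 2.179 V.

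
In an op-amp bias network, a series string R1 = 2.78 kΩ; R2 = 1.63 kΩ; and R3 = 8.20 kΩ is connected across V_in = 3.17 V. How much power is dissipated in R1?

The common current is I = 3.17/12.61 = 0.2514 mA.
V(R1) = I·R = 0.6989 V; P = V·I = 0.6989 × 0.2514 = 0.1757 mW.

P ≈ 0.176 mW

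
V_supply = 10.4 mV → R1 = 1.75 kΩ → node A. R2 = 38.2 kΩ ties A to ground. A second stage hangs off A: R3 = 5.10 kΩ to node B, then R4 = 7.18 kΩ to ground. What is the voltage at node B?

The second stage (R3 + R4 = 12.28 kΩ) loads node A in parallel with R2.
Effective lower resistance at A: R2 ‖ 12.28 = 9.293 kΩ.
V_A = 10.4 × 9.293/(1.75 + 9.293) = 8.752 mV.
V_B = V_A × 0.5847 = 5.117 mV.

V_B ≈ 5.12 mV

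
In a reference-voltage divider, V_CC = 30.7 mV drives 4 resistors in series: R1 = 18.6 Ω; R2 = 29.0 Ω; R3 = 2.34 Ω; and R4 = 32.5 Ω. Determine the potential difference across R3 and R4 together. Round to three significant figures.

ΣR = 18.6 + 29.0 + 2.34 + 32.5 = 82.44 Ω.
R_{R3..R4} = 2.34 + 32.5 = 34.84 Ω.
By the voltage-divider rule, V = 30.7 × 34.84/82.44 = 12.97 mV.

V ≈ 13.0 mV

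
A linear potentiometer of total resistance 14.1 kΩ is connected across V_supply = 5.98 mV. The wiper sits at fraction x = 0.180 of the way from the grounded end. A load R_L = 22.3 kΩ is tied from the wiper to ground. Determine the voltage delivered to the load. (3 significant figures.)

The pot divides into 11.56 kΩ above the wiper and 2.538 kΩ below.
(x·R_p) ‖ R_L = 2.279 kΩ.
Then V_out = V_supply · 2.279/(11.56 + 2.279) = 0.9845 mV.
(Unloaded: V_out = x·V_supply = 1.08 mV.)

V_out ≈ 0.985 mV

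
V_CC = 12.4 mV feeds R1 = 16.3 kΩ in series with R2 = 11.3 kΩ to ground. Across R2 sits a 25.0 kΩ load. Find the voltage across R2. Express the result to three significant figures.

R2 ‖ R_L = (11.3 × 25.0)/(11.3 + 25.0) = 7.782 kΩ.
Then V_out = V_CC · R2'/(R1 + R2') = 12.4 × 7.782/24.08 = 4.007 mV.

V_out ≈ 4.01 mV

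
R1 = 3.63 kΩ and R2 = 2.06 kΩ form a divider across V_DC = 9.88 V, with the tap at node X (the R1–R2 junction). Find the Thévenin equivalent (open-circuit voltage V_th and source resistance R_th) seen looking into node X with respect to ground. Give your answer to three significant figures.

Open-circuit (no load on X): V_th = V_DC · R2/(R1 + R2) = 9.88 × 2.06/(3.630 + 2.06) = 3.577 V.
Zeroing V_DC shorts the top of R1 to ground, so R_th = R1 ‖ R2 = 1.314 kΩ.

V_th ≈ 3.58 V, R_th ≈ 1.31 kΩ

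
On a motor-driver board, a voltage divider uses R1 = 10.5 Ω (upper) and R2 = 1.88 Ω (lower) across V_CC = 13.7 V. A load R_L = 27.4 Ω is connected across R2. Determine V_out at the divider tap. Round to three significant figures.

First combine the lower leg with the load: R2 ‖ R_L = 1.759 Ω.
Now apply the divider: V_out = 13.7 × 0.1435 = 1.966 V.

V_out ≈ 1.97 V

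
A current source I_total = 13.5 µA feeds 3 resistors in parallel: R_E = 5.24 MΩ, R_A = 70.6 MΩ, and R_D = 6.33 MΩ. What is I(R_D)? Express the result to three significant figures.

I ≈ 5.88 µA

Total conductance ΣG = 1/5.24 + 1/70.6 + 1/6.33 = 0.3630 (units of 1/MΩ).
By the current-divider rule, I = I_total · G_k/ΣG = 13.5 × 0.4352 = 5.876 µA.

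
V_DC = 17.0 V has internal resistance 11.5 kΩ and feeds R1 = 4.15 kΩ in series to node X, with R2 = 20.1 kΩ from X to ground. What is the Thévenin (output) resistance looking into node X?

R1' = 11.5 + 4.15 = 15.65 kΩ (source resistance + R1).
With V_DC suppressed (replaced by a short), R_th = R1' ‖ R2 = (15.65 × 20.1)/(15.65 + 20.1) = 8.799 kΩ.

R_th ≈ 8.80 kΩ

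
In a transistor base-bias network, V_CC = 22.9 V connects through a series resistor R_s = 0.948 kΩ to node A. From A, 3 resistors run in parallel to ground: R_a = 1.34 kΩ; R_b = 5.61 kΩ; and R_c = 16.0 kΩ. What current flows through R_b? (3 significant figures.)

Parallel bank: R_p = 1/(1/1.34 + 1/5.61 + 1/16.0) = 1.013 kΩ.
V_A = 22.9 × 1.013/1.961 = 11.83 V.
I(R_b) = V_A / R_b = 11.83/5.61 = 2.109 mA.

I ≈ 2.11 mA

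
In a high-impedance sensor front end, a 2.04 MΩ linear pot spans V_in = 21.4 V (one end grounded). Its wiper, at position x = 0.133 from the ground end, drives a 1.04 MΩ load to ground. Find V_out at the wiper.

Split the track: R_lower = x·R_p = 0.2713 MΩ, R_upper = (1−x)·R_p = 1.769 MΩ.
(x·R_p) ‖ R_L = 0.2152 MΩ.
V_out = 21.4 × 0.2152/(1.769 + 0.2152) = 2.321 V.

V_out ≈ 2.32 V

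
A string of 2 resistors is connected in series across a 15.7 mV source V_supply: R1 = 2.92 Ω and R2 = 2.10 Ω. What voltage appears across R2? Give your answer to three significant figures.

Series total: ΣR = 2.92 + 2.10 = 5.020 Ω.
By the voltage-divider rule, V = 15.7 × 2.100/5.020 = 6.568 mV.

V ≈ 6.57 mV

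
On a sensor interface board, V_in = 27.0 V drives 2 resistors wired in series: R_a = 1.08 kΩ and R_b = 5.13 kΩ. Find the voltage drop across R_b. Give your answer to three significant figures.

V ≈ 22.3 V

Series total: ΣR = 1.08 + 5.13 = 6.210 kΩ.
By the voltage-divider rule, V = 27.0 × 5.130/6.210 = 22.30 V.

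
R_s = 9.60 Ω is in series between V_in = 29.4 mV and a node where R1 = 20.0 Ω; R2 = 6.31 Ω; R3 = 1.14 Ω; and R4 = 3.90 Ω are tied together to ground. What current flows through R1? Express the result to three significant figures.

I ≈ 0.106 mA

Combine the parallel branches: R_p = (1/20.0 + 1/6.31 + 1/1.14 + 1/3.90)⁻¹ = 0.7451 Ω.
V_A = 29.4 × 0.7451/10.35 = 2.118 mV.
I(R1) = V_A / R1 = 2.118/20.0 = 0.1059 mA.
(Equivalently: I_total = 2.842 mA, then current-divider fraction G_k/ΣG = 0.03726.)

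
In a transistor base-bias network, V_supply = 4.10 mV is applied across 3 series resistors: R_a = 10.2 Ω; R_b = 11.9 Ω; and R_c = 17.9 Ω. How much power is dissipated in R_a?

P ≈ 0.107 µW

ΣR = 40.00 Ω → I = 4.10/40.00 = 0.1025 mA.
P(R_a) = I²·R_a = (0.1025)² × 10.2 = 0.1072 µW.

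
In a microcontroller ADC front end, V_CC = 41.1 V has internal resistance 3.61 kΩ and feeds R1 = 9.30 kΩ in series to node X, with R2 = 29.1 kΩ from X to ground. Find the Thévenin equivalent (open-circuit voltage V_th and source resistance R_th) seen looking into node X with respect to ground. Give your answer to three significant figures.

V_th ≈ 28.5 V, R_th ≈ 8.94 kΩ

R1' = 3.61 + 9.30 = 12.91 kΩ (source resistance + R1).
With X open, the divider is unloaded: V_th = 41.1 × 29.1/42.01 = 28.47 V.
With V_CC suppressed (replaced by a short), R_th = R1' ‖ R2 = (12.91 × 29.1)/(12.91 + 29.1) = 8.943 kΩ.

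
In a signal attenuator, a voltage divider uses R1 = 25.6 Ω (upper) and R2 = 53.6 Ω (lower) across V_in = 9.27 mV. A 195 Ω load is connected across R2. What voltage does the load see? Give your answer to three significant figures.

V_out ≈ 5.76 mV

The load sits in parallel with R2, giving an effective lower resistance R2' = R2·R_L/(R2+R_L) = 42.04 Ω.
Now apply the divider: V_out = 9.27 × 0.6215 = 5.762 mV.
(Unloaded it would be 6.27 mV; the load pulls it down.)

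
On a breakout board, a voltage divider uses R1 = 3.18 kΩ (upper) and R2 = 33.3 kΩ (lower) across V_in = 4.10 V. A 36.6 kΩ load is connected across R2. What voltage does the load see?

V_out ≈ 3.47 V

The load sits in parallel with R2, giving an effective lower resistance R2' = R2·R_L/(R2+R_L) = 17.44 kΩ.
Then V_out = V_in · R2'/(R1 + R2') = 4.10 × 17.44/20.62 = 3.468 V.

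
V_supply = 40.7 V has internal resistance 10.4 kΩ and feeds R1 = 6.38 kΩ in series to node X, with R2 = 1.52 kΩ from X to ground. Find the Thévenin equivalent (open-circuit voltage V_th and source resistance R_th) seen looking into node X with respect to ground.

V_th ≈ 3.38 V, R_th ≈ 1.39 kΩ

R1' = 10.4 + 6.38 = 16.78 kΩ (source resistance + R1).
Open-circuit (no load on X): V_th = V_supply · R2/(R1' + R2) = 40.7 × 1.52/(16.78 + 1.52) = 3.381 V.
With V_supply suppressed (replaced by a short), R_th = R1' ‖ R2 = (16.78 × 1.52)/(16.78 + 1.52) = 1.394 kΩ.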